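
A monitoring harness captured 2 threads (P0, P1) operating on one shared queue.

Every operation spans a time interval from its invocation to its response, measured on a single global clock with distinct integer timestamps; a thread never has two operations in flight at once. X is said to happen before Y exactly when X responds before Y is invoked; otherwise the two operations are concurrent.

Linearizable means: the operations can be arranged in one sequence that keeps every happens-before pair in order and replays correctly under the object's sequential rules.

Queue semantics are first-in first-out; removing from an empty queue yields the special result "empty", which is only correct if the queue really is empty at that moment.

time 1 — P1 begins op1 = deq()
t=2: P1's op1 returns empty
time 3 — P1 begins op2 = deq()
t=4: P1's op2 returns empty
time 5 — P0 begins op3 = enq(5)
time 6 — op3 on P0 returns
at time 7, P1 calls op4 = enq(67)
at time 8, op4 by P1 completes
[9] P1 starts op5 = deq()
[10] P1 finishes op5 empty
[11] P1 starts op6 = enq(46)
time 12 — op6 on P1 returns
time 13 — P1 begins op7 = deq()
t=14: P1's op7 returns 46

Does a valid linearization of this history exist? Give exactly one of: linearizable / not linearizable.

not linearizable

already the first 10 events (up to op5's response at time 10) admit no linearization; the first 9 still do
exhaustive check: the 5 completed queue ops admit one real-time order; illegal
for example op1, op2, op3, op4, op5 fails at step 5: op5 deq() → empty is not legal there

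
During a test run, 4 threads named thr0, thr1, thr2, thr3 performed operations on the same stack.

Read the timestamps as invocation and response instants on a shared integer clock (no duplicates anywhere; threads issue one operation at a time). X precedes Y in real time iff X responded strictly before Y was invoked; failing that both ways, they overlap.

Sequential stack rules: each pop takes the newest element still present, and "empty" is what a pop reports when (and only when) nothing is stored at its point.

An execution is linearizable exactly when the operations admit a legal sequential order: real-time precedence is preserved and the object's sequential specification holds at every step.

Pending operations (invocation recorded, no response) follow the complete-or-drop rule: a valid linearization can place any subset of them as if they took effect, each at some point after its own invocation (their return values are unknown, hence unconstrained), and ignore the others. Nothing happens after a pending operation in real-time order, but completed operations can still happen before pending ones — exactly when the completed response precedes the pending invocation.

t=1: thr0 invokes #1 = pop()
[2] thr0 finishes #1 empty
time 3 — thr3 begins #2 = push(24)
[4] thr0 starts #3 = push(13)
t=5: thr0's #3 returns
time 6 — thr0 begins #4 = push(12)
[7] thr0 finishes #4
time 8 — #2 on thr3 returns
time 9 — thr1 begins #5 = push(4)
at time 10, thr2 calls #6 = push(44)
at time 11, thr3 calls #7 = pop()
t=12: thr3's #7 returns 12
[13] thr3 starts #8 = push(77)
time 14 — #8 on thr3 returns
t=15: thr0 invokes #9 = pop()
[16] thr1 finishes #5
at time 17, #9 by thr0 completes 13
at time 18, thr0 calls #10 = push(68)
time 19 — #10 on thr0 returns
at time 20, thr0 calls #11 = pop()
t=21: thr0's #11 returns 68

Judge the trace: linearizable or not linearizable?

not linearizable

events 1..16 are fine; event 17 — the response of #9 at time 17 — makes the prefix non-linearizable
real-time-consistent orders of the 8 completed operations: 12 — all fail the stack replay
no escape via the 1 pending operation (#6): every completion choice fails
for example #1, #2, #3, #4, #5, #7, #8, #9 (pending dropped) fails at step 6: #7 pop() → 12 is not legal there
for example #1, #2, #3, #4, #7, #5, #8, #9 (pending dropped) fails at step 8: #9 pop() → 13 is not legal there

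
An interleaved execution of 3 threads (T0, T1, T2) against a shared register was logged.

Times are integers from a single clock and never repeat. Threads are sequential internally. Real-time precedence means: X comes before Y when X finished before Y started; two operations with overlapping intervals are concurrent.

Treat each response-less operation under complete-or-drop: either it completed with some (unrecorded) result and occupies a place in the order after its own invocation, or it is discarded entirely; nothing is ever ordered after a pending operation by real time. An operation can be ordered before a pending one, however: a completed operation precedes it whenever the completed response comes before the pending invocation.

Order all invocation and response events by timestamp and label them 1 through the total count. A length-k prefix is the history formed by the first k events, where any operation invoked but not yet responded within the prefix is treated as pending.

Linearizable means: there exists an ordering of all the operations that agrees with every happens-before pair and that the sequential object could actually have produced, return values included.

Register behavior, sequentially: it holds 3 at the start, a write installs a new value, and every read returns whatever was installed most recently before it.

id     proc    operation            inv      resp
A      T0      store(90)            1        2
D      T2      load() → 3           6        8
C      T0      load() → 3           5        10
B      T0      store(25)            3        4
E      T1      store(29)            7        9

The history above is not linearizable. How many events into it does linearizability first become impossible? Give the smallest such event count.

a valid linearization of events 1..7 exists, for instance A, B:
1. A store(90), leaving value 90
2. B store(25), leaving value 25
include event 8 — D responding at 8 — and every candidate order breaks
completion choices over the 2 pending operations (C, E) were checked; none helps
one such order, A, B, D (pending dropped), breaks at step 3 where D load() → 3 is illegal

8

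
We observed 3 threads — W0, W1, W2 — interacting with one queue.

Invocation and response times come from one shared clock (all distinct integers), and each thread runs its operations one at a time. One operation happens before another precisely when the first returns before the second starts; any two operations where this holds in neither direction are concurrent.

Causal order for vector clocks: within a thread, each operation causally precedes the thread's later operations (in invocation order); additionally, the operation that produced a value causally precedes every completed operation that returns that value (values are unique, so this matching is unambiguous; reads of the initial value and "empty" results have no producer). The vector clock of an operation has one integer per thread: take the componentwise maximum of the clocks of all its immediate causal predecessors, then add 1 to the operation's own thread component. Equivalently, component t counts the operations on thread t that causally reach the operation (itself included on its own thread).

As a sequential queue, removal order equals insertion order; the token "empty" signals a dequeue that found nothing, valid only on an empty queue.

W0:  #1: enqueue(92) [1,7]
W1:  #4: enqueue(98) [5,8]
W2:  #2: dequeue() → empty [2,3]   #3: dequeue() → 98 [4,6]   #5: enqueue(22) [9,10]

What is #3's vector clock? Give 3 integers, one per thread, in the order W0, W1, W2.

#2 (invocation 2): nothing precedes it; W2's component alone gives (0, 0, 1)
#4 (invocation 5): nothing precedes it; W1's component alone gives (0, 1, 0)
#1 (invocation 1): nothing precedes it; W0's component alone gives (1, 0, 0)
#3, invoked 4, takes VC(#2)=(0, 0, 1), VC(#4)=(0, 1, 0) under max, adds 1 for W2 → (0, 1, 2)
#5, invoked 9, takes VC(#3)=(0, 1, 2) under max, adds 1 for W2 → (0, 1, 3)
target: VC(#3) = (0, 1, 2)

(0, 1, 2)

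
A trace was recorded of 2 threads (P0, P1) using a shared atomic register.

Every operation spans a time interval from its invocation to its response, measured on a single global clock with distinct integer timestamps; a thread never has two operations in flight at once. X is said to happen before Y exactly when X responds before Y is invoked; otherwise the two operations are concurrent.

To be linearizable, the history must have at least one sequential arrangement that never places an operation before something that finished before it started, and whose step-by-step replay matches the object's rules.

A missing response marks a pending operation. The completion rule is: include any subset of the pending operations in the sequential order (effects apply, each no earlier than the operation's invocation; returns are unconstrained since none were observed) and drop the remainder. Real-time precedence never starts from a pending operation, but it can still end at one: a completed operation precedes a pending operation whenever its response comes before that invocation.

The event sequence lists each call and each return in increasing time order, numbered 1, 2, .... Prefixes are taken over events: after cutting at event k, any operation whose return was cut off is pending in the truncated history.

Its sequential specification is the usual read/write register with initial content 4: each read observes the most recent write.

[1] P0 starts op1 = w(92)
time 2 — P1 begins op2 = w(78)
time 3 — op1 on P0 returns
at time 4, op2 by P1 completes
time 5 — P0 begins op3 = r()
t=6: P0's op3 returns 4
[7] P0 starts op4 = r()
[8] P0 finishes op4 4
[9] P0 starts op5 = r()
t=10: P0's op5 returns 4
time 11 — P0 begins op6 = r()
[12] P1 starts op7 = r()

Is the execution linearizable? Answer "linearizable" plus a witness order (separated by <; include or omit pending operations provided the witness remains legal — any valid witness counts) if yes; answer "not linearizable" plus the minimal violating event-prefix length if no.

not linearizable — minimal violating prefix: 6 events

already the first 6 events (up to op3's response at time 6) admit no linearization; the first 5 still do
real-time-consistent orders of the 3 completed operations: 2 — all fail the atomic register replay
e.g. op1, op2, op3: illegal at step 3, since op3 r() → 4 cannot apply there
e.g. op2, op1, op3: illegal at step 3, since op3 r() → 4 cannot apply there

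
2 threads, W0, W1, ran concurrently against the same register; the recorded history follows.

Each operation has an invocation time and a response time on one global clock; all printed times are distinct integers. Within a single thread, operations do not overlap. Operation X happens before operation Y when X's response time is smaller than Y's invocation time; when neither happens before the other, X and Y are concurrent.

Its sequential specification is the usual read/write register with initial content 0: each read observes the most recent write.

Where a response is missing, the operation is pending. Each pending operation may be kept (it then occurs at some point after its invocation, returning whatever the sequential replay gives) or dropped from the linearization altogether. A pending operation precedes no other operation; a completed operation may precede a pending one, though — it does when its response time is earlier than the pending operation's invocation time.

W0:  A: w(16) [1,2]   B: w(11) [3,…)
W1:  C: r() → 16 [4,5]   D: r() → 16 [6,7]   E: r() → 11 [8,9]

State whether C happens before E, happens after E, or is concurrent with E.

before

C spans [4,5], E spans [8,9]
resp(C)=5 < inv(E)=8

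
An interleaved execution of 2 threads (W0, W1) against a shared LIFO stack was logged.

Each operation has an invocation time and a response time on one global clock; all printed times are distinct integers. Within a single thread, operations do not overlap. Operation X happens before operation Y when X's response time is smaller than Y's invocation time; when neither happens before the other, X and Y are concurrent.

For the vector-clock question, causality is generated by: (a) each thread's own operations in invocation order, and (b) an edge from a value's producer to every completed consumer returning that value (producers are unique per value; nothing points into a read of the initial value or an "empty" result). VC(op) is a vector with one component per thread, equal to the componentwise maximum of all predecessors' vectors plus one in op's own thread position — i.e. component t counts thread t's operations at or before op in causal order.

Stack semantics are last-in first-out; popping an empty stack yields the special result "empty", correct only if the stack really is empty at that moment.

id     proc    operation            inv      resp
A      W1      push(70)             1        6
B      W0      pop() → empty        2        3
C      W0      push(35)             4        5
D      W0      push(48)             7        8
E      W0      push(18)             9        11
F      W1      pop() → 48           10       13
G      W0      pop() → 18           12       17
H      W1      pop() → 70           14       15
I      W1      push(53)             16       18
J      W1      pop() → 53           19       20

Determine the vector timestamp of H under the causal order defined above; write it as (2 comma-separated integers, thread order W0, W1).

no predecessors for A (invoked 1): W1 increments from zero → (0, 1)
no predecessors for B (invoked 2): W0 increments from zero → (1, 0)
merge at C (invoked 4): VC(B)=(1, 0), own-thread bump on W0 → (2, 0)
merge at D (invoked 7): VC(C)=(2, 0), own-thread bump on W0 → (3, 0)
merge at E (invoked 9): VC(D)=(3, 0), own-thread bump on W0 → (4, 0)
merge at F (invoked 10): VC(A)=(0, 1), VC(D)=(3, 0), own-thread bump on W1 → (3, 2)
merge at G (invoked 12): VC(E)=(4, 0), own-thread bump on W0 → (5, 0)
merge at H (invoked 14): VC(A)=(0, 1), VC(F)=(3, 2), own-thread bump on W1 → (3, 3)
merge at I (invoked 16): VC(H)=(3, 3), own-thread bump on W1 → (3, 4)
merge at J (invoked 19): VC(I)=(3, 4), own-thread bump on W1 → (3, 5)
target: VC(H) = (3, 3)

(3, 3)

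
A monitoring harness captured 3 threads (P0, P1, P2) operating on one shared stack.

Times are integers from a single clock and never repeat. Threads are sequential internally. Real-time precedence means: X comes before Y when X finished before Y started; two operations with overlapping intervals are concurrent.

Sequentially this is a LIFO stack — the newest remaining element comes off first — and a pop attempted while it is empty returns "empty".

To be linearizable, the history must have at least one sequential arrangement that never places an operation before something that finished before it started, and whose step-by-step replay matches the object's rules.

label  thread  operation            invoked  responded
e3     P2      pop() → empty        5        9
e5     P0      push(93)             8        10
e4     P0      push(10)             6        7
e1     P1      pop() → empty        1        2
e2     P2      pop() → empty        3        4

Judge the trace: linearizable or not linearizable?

one valid linearization: e1, e2, e3, e4, e5
1. e1 pop() → empty, leaving stack <>
2. e2 pop() → empty, leaving stack <>
3. e3 pop() → empty, leaving stack <>
4. e4 push(10), leaving stack <10>
5. e5 push(93), leaving stack <10,93>

linearizable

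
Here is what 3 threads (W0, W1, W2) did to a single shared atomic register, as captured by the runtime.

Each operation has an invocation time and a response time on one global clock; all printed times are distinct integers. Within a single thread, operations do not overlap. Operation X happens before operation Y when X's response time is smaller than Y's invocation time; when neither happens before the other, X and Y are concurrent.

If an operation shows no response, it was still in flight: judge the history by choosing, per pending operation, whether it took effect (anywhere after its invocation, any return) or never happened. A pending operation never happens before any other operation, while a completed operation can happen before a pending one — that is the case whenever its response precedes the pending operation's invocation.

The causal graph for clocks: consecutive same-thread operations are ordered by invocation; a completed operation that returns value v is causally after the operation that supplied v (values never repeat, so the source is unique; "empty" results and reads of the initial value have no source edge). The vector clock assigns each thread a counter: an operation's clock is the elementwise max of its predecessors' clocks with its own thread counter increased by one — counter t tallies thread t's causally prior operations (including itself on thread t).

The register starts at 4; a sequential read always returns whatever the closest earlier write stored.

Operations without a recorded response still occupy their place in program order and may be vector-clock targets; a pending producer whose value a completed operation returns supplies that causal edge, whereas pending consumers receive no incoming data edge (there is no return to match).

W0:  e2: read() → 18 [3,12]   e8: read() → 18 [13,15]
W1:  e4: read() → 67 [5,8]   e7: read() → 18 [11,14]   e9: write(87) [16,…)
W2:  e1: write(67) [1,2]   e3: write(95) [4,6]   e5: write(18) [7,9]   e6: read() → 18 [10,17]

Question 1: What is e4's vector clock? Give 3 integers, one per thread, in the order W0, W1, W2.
Answer: (0, 1, 1)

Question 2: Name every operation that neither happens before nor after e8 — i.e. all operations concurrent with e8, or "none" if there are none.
Answer: e6, e7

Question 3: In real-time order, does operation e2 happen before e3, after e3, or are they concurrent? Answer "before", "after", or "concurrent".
Answer: concurrent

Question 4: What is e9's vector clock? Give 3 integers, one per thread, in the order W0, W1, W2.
Answer: (0, 3, 3)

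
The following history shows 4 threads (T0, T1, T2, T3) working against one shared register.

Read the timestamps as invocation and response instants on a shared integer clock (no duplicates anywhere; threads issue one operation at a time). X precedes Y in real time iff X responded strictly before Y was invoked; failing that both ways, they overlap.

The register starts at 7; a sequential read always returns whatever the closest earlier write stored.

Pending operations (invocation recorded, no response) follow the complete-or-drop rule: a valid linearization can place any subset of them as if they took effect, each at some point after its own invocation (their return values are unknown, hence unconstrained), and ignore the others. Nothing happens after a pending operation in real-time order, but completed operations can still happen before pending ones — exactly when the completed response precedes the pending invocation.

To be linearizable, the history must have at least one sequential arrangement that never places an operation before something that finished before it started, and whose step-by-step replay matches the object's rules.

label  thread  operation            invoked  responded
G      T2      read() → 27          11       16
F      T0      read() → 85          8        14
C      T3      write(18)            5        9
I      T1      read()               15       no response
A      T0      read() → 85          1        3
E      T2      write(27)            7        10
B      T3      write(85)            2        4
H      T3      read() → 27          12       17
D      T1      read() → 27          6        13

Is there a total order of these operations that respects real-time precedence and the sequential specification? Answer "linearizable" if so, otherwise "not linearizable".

linearizable

a witness: B, A, F, C, E, D, G, H
after step 1 (B write(85)): value 85
after step 2 (A read() → 85): value 85
after step 3 (F read() → 85): value 85
after step 4 (C write(18)): value 18
after step 5 (E write(27)): value 27
after step 6 (D read() → 27): value 27
after step 7 (G read() → 27): value 27
after step 8 (H read() → 27): value 27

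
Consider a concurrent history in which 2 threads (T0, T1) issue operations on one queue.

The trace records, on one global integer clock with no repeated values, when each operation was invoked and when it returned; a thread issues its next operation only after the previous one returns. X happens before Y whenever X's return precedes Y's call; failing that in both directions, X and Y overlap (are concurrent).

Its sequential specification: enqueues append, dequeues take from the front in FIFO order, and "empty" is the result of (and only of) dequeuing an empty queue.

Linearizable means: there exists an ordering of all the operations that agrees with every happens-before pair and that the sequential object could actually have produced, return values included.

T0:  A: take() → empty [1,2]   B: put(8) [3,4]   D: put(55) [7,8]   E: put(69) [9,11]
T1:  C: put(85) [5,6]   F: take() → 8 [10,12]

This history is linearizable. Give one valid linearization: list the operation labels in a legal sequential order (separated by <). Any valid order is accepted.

A < B < C < D < E < F

1. A take() → empty, leaving queue <>
2. B put(8), leaving queue <8>
3. C put(85), leaving queue <8,85>
4. D put(55), leaving queue <8,85,55>
5. E put(69), leaving queue <8,85,55,69>
6. F take() → 8, leaving queue <85,55,69>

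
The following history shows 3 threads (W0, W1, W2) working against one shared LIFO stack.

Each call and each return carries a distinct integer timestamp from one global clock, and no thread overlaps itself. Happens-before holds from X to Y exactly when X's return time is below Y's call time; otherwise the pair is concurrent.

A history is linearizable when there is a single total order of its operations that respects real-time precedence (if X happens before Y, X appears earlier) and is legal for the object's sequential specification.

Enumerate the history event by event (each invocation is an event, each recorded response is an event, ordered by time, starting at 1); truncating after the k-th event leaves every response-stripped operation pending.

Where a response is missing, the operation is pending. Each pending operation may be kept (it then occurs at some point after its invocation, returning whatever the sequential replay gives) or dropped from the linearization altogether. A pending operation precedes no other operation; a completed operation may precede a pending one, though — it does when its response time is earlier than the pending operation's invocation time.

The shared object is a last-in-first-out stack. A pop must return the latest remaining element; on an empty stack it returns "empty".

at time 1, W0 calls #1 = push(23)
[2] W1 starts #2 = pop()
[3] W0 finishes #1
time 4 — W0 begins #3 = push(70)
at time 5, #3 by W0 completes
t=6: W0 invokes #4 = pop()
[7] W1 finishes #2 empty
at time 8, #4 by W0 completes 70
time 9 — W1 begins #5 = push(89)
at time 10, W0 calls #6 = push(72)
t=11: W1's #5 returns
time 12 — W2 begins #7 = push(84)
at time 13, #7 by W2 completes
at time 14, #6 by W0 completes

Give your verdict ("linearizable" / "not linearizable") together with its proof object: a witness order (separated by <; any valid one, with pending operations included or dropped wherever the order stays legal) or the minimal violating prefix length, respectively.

1. #2 pop() → empty, leaving stack <>
2. #1 push(23), leaving stack <23>
3. #3 push(70), leaving stack <23,70>
4. #4 pop() → 70, leaving stack <23>
5. #5 push(89), leaving stack <23,89>
6. #6 push(72), leaving stack <23,89,72>
7. #7 push(84), leaving stack <23,89,72,84>

linearizable — witness: #2 < #1 < #3 < #4 < #5 < #6 < #7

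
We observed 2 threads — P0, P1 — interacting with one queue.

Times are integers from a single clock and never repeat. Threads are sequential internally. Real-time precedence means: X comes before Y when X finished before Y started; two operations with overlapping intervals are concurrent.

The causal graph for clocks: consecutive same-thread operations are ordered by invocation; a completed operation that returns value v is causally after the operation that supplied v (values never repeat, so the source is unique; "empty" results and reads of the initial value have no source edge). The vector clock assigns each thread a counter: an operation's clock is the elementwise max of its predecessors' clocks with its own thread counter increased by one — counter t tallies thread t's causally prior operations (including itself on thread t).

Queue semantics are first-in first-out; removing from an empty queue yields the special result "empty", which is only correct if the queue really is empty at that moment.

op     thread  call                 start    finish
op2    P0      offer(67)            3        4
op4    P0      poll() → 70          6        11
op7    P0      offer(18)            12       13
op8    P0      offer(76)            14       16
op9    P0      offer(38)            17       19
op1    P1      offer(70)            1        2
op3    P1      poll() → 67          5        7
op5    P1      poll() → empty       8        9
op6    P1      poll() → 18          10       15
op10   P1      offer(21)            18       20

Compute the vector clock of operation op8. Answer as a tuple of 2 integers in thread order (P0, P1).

(4, 1)

op1, invoked 1, has no incoming edges; only P1's bump applies → (0, 1)
op2, invoked 3, has no incoming edges; only P0's bump applies → (1, 0)
from VC(op1)=(0, 1), VC(op2)=(1, 0), op3 (invoked 5) maxes components and bumps P1 → (1, 2)
from VC(op1)=(0, 1), VC(op2)=(1, 0), op4 (invoked 6) maxes components and bumps P0 → (2, 1)
from VC(op3)=(1, 2), op5 (invoked 8) maxes components and bumps P1 → (1, 3)
from VC(op4)=(2, 1), op7 (invoked 12) maxes components and bumps P0 → (3, 1)
from VC(op7)=(3, 1), op8 (invoked 14) maxes components and bumps P0 → (4, 1)
from VC(op8)=(4, 1), op9 (invoked 17) maxes components and bumps P0 → (5, 1)
from VC(op5)=(1, 3), VC(op7)=(3, 1), op6 (invoked 10) maxes components and bumps P1 → (3, 4)
from VC(op6)=(3, 4), op10 (invoked 18) maxes components and bumps P1 → (3, 5)
target: VC(op8) = (4, 1)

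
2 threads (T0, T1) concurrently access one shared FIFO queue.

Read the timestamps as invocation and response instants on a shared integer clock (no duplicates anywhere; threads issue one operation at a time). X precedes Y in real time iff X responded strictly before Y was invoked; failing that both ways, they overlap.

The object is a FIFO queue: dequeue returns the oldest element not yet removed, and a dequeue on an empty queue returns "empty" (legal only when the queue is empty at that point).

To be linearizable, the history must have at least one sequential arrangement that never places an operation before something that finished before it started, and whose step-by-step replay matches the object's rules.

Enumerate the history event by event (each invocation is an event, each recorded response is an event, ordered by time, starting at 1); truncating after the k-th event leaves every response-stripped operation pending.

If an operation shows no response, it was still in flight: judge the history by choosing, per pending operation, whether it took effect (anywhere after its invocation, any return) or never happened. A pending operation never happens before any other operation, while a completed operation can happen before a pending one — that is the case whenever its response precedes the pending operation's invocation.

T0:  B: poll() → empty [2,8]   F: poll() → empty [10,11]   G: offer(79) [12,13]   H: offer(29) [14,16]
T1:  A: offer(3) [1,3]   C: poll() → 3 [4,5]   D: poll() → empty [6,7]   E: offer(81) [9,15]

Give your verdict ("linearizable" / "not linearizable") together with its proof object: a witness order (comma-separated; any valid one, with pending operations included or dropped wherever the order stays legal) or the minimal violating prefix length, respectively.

step 1: A offer(3) — queue <3>
step 2: C poll() → 3 — queue <>
step 3: B poll() → empty — queue <>
step 4: D poll() → empty — queue <>
step 5: F poll() → empty — queue <>
step 6: E offer(81) — queue <81>
step 7: G offer(79) — queue <81,79>
step 8: H offer(29) — queue <81,79,29>

linearizable — witness: A, C, B, D, F, E, G, H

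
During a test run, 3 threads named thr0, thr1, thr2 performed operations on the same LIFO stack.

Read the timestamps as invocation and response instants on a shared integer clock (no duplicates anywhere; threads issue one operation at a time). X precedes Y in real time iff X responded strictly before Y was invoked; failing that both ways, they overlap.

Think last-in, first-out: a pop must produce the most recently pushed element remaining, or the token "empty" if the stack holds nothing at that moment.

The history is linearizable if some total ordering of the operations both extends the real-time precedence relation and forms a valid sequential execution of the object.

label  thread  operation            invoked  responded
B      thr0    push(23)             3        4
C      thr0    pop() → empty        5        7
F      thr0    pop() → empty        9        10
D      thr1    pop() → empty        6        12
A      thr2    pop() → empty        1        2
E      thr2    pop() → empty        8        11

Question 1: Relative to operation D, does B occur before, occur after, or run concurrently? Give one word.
Answer: before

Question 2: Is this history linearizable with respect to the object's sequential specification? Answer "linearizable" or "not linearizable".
through event 11 a valid linearization exists; event 12 (D responding at time 12) ends that
6 completed operations, 8 real-time-consistent orders — every LIFO stack replay fails
sample order A, B, C, D, E, F stalls at step 3 — C pop() → empty has no legal effect
sample order A, B, C, D, F, E stalls at step 3 — C pop() → empty has no legal effect

not linearizable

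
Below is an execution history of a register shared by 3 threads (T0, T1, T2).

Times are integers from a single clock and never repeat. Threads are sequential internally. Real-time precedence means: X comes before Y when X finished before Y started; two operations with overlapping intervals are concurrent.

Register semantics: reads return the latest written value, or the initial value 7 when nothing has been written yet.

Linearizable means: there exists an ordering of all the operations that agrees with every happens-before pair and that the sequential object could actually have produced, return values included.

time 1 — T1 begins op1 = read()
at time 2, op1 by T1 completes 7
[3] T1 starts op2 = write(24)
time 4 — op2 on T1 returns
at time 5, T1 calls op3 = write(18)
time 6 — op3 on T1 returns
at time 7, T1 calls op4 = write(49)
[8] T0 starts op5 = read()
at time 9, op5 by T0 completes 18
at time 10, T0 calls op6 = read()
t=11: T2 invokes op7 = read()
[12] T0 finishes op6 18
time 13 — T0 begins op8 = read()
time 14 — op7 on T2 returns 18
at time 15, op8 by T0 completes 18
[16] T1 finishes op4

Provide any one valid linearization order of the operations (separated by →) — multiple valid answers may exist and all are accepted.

1. op1 read() → 7, leaving value 7
2. op2 write(24), leaving value 24
3. op3 write(18), leaving value 18
4. op5 read() → 18, leaving value 18
5. op6 read() → 18, leaving value 18
6. op7 read() → 18, leaving value 18
7. op8 read() → 18, leaving value 18
8. op4 write(49), leaving value 49

op1 → op2 → op3 → op5 → op6 → op7 → op8 → op4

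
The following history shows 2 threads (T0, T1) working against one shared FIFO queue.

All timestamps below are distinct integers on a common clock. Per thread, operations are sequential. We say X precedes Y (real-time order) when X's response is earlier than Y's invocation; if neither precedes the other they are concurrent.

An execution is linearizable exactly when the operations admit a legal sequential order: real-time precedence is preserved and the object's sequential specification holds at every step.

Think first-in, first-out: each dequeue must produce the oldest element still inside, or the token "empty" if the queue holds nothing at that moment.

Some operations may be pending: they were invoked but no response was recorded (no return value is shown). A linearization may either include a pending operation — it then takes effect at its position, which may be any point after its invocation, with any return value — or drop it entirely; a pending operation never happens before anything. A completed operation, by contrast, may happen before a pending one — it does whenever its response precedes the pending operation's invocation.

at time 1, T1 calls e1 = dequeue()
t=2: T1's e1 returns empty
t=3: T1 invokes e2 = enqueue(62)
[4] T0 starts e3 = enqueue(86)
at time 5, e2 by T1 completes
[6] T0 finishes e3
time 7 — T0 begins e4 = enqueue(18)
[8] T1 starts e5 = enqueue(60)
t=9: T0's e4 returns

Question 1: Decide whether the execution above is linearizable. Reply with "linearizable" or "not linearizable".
a witness: e1, e2, e3, e4
after step 1 (e1 dequeue() → empty): queue <>
after step 2 (e2 enqueue(62)): queue <62>
after step 3 (e3 enqueue(86)): queue <62,86>
after step 4 (e4 enqueue(18)): queue <62,86,18>

linearizable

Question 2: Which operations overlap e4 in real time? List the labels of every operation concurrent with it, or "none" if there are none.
e4 spans [7,9]: anything still running between times 7 and 9 counts as concurrent
e1 [1,2]: before
e2 [3,5]: before
e3 [4,6]: before
e5 [8,…): concurrent

e5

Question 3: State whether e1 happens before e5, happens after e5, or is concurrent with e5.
e1 spans [1,2], e5 spans [8,…)
resp(e1)=2 < inv(e5)=8

before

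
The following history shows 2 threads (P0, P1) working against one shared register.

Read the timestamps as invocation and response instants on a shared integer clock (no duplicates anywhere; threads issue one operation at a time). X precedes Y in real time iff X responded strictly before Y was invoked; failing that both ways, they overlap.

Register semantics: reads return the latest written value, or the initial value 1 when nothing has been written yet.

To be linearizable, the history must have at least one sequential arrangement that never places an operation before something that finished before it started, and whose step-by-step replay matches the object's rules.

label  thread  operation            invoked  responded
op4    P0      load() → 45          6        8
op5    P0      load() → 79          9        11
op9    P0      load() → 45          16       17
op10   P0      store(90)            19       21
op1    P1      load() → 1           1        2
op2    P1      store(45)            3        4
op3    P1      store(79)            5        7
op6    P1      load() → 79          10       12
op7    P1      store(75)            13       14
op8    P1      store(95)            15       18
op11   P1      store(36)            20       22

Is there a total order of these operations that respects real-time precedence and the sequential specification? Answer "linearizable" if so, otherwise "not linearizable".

already the first 17 events (up to op9's response at time 17) admit no linearization; the first 16 still do
8 completed operations, 4 real-time-consistent orders — every register replay fails
no escape via the 1 pending operation (op8): every completion choice fails
take op1, op2, op3, op4, op5, op6, op7, op9 (pending dropped): step 4 already fails, because op4 load() → 45 cannot occur there
take op1, op2, op3, op4, op6, op5, op7, op9 (pending dropped): step 4 already fails, because op4 load() → 45 cannot occur there

not linearizable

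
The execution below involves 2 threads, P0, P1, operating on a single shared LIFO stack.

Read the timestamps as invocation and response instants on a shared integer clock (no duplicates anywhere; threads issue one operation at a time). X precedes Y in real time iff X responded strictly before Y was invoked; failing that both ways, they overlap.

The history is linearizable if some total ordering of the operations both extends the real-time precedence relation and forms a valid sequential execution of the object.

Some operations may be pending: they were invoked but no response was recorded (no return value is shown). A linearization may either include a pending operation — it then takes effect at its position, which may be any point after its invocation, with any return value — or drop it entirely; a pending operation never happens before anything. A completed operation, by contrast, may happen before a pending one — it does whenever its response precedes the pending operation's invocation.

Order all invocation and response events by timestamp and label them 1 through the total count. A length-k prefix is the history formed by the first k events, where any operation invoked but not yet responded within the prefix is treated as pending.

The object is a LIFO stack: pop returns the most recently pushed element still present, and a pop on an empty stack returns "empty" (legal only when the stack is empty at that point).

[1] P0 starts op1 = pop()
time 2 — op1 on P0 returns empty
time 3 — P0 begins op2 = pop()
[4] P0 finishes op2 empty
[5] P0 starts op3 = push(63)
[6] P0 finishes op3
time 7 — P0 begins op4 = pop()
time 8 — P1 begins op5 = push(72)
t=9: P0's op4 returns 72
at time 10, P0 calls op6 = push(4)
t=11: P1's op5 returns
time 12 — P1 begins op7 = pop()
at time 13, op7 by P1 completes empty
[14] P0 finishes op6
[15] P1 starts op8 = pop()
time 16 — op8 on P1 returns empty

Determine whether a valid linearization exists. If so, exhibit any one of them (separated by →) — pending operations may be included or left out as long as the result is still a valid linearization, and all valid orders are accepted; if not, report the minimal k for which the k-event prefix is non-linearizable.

not linearizable — minimal violating prefix: 13 events

events 1..12 are fine; event 13 — the response of op7 at time 13 — makes the prefix non-linearizable
real-time-consistent orders of the 6 completed operations: 2 — all fail the LIFO stack replay
include/drop combinations of the 1 pending operation (op6) were all tried; none helps
one such order, op1, op2, op3, op4, op5, op7 (pending dropped), breaks at step 4 where op4 pop() → 72 is illegal
one such order, op1, op2, op3, op5, op4, op7 (pending dropped), breaks at step 6 where op7 pop() → empty is illegal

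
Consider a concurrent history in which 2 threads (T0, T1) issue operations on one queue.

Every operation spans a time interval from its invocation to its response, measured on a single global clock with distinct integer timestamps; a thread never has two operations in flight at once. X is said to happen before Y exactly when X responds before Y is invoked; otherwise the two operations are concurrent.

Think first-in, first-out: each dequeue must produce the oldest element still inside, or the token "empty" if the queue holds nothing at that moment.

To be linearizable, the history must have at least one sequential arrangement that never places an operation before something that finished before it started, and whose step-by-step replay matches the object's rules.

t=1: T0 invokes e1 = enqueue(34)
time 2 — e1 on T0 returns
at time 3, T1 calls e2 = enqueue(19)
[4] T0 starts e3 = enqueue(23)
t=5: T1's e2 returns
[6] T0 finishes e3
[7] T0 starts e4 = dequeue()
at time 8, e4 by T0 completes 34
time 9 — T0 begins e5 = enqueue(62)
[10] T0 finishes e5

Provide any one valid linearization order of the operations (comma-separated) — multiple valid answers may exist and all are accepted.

step 1: e1 enqueue(34) — queue <34>
step 2: e2 enqueue(19) — queue <34,19>
step 3: e3 enqueue(23) — queue <34,19,23>
step 4: e4 dequeue() → 34 — queue <19,23>
step 5: e5 enqueue(62) — queue <19,23,62>

e1, e2, e3, e4, e5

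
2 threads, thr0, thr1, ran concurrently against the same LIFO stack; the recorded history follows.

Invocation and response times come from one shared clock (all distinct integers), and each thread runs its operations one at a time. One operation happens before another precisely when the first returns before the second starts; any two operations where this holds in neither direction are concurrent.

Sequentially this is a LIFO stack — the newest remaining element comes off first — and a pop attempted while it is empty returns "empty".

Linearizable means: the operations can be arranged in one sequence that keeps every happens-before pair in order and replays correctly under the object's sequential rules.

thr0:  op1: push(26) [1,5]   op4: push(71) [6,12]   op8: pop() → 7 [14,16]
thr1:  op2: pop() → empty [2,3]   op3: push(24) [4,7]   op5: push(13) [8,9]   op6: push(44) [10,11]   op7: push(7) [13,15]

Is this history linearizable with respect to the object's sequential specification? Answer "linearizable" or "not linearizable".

linearizable

one valid linearization: op2, op1, op3, op4, op5, op6, op7, op8
step 1: op2 pop() → empty — stack <>
step 2: op1 push(26) — stack <26>
step 3: op3 push(24) — stack <26,24>
step 4: op4 push(71) — stack <26,24,71>
step 5: op5 push(13) — stack <26,24,71,13>
step 6: op6 push(44) — stack <26,24,71,13,44>
step 7: op7 push(7) — stack <26,24,71,13,44,7>
step 8: op8 pop() → 7 — stack <26,24,71,13,44>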